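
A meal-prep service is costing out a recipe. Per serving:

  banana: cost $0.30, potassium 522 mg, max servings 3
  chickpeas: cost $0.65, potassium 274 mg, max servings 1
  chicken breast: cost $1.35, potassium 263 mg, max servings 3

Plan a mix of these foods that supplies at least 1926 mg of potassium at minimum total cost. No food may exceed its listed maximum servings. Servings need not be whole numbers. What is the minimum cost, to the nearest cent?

Cost per mg of potassium: banana $0.0006, chickpeas $0.0024, chicken breast $0.0051.
Take 3 servings of banana: +1566.0 mg potassium for $0.90 (total $0.90, still need 360.0 mg).
Take 1 serving of chickpeas: +274.0 mg potassium for $0.65 (total $1.55, still need 86.0 mg).
Take 0.327 servings of chicken breast: +86.0 mg potassium for $0.44 (total $1.99, still need 0.0 mg).
Greedy by cheapest-per-mg is optimal for a single linear constraint, so the minimum cost is $1.99.

$1.99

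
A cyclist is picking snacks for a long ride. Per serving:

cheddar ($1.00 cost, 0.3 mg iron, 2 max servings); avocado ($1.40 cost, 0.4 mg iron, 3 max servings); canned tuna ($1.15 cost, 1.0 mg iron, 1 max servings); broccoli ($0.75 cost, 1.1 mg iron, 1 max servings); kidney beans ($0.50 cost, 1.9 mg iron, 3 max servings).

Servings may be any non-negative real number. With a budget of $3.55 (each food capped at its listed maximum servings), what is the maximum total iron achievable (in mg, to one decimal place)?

Iron per dollar: kidney beans 3.8, broccoli 1.467, canned tuna 0.8696, cheddar 0.3, avocado 0.2857.
Take 3 servings of kidney beans: spends $1.50, +5.7 mg iron (running total 5.7 mg).
Take 1 serving of broccoli: spends $0.75, +1.1 mg iron (running total 6.8 mg).
Take 1 serving of canned tuna: spends $1.15, +1.0 mg iron (running total 7.8 mg).
Take 0.15 servings of cheddar: spends $0.15, +0.0 mg iron (running total 7.8 mg).
Filling greedily by iron-per-dollar is optimal for one linear limit, giving 7.8 mg.

7.8 mg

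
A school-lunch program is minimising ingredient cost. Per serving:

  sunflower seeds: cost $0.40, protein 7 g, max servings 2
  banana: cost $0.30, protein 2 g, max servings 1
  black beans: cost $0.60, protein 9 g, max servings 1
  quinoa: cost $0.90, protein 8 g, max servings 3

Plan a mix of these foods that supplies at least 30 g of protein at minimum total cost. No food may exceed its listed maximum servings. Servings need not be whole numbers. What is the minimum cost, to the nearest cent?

Cost per g of protein: sunflower seeds $0.0571, black beans $0.0667, quinoa $0.1125, banana $0.1500.
Take 2 servings of sunflower seeds: +14.0 g protein for $0.80 (total $0.80, still need 16.0 g).
Take 1 serving of black beans: +9.0 g protein for $0.60 (total $1.40, still need 7.0 g).
Take 0.875 servings of quinoa: +7.0 g protein for $0.79 (total $2.19, still need 0.0 g).
Greedy by cheapest-per-g is optimal for a single linear constraint, so the minimum cost is $2.19.

$2.19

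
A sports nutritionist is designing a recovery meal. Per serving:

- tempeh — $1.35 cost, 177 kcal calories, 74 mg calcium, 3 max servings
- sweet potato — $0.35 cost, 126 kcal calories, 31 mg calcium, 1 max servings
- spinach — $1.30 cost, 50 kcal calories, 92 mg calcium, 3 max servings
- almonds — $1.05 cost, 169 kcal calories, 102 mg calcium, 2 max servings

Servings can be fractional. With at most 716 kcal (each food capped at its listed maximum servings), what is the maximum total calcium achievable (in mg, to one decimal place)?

575.3 mg

Calcium per kcal: spinach 1.84, almonds 0.6036, tempeh 0.4181, sweet potato 0.246.
Take 3 servings of spinach: uses 150 kcal, +276.0 mg calcium (running total 276.0 mg).
Take 2 servings of almonds: uses 338 kcal, +204.0 mg calcium (running total 480.0 mg).
Take 1.288 servings of tempeh: uses 228 kcal, +95.3 mg calcium (running total 575.3 mg).
Filling greedily by calcium-per-kcal is optimal for one linear limit, giving 575.3 mg.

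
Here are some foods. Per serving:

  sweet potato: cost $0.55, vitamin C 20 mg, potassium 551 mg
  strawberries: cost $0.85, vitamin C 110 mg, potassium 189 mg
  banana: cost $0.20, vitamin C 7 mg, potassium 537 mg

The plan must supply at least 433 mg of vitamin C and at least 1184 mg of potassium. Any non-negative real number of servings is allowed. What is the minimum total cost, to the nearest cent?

$3.47

sweet potato only: max(433/20, 1184/551) = 21.65 servings → $11.91.
strawberries only: max(433/110, 1184/189) = 6.265 servings → $5.32.
banana only: max(433/7, 1184/537) = 61.86 servings → $12.37.
sweet potato + strawberries with both tight: 0.8517 servings and 3.782 servings → $3.68.
sweet potato + banana: the both-tight solution has a negative serving — not a feasible corner.
strawberries + banana with both tight: 3.883 servings and 0.8382 servings → $3.47.
So the least-cost plan costs $3.47.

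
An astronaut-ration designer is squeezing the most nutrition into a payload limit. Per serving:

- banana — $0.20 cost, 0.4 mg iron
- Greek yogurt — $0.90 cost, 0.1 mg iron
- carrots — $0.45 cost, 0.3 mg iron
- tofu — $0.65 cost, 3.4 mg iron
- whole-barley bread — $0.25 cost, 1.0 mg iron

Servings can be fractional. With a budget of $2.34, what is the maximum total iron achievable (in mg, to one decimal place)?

12.2 mg

Iron per dollar: tofu 5.231, whole-barley bread 4, banana 2, carrots 0.6667, Greek yogurt 0.1111.
With no serving limits, spend the whole cost allowance on tofu: $2.34 / $0.65 × 3.4 mg = 12.2 mg.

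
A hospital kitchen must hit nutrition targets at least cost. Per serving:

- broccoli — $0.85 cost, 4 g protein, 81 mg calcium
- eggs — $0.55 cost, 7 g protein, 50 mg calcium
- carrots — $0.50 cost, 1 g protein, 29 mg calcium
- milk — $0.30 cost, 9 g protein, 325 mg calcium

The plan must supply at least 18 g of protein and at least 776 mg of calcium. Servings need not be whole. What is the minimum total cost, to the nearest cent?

broccoli only: max(18/4, 776/81) = 9.58 servings → $8.14.
eggs only: max(18/7, 776/50) = 15.52 servings → $8.54.
carrots only: max(18/1, 776/29) = 26.76 servings → $13.38.
milk only: max(18/9, 776/325) = 2.388 servings → $0.72.
broccoli + eggs with both targets exact would need a negative amount; discard.
broccoli + carrots: the both-tight solution has a negative serving — not a feasible corner.
broccoli + milk with both targets exact would need a negative amount; discard.
eggs + carrots: the both-tight solution has a negative serving — not a feasible corner.
eggs + milk: intersection lies outside the first quadrant.
carrots + milk: the both-tight solution has a negative serving — not a feasible corner.
The minimum over all feasible corners is $0.72.

$0.72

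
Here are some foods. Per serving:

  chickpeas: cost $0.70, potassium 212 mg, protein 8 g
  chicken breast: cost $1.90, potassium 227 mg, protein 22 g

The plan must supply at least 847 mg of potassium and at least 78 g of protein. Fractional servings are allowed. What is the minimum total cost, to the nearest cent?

$6.74

chickpeas only: max(847/212, 78/8) = 9.75 servings → $6.83.
chicken breast only: max(847/227, 78/22) = 3.731 servings → $7.09.
chickpeas + chicken breast with both tight: 0.3258 servings and 3.427 servings → $6.74.
The minimum over all feasible corners is $6.74.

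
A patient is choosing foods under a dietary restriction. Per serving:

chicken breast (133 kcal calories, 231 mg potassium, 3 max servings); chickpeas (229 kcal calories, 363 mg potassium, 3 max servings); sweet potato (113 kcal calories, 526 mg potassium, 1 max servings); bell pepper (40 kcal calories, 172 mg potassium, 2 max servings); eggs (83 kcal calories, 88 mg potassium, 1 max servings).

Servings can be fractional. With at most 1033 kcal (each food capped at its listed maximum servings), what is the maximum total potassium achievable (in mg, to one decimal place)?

2262.1 mg

Potassium per kcal: sweet potato 4.655, bell pepper 4.3, chicken breast 1.737, chickpeas 1.585, eggs 1.06.
Take 1 serving of sweet potato: uses 113 kcal, +526.0 mg potassium (running total 526.0 mg).
Take 2 servings of bell pepper: uses 80 kcal, +344.0 mg potassium (running total 870.0 mg).
Take 3 servings of chicken breast: uses 399 kcal, +693.0 mg potassium (running total 1563.0 mg).
Take 1.926 servings of chickpeas: uses 441 kcal, +699.1 mg potassium (running total 2262.1 mg).
Filling greedily by potassium-per-kcal is optimal for one linear limit, giving 2262.1 mg.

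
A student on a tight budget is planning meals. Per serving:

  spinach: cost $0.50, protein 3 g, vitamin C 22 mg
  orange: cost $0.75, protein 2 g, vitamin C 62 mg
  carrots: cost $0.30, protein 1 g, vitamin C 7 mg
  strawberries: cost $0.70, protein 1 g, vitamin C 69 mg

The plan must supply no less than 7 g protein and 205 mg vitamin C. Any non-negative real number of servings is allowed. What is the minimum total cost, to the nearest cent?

At the optimum either one food covers both requirements or two foods hit both targets exactly; no other combination can be cheaper.
spinach only: max(7/3, 205/22) = 9.318 servings → $4.66.
orange only: max(7/2, 205/62) = 3.5 servings → $2.62.
carrots only: max(7/1, 205/7) = 29.29 servings → $8.79.
strawberries only: max(7/1, 205/69) = 7 servings → $4.90.
spinach + orange with both tight: 0.169 servings and 3.246 servings → $2.52.
spinach + carrots: the both-tight solution has a negative serving — not a feasible corner.
spinach + strawberries with both tight: 1.503 servings and 2.492 servings → $2.50.
orange + carrots with both tight: 3.25 servings and 0.5 servings → $2.59.
orange + strawberries: the both-tight solution has a negative serving — not a feasible corner.
carrots + strawberries with both tight: 4.484 servings and 2.516 servings → $3.11.
Cheapest feasible corner: $2.50.

$2.50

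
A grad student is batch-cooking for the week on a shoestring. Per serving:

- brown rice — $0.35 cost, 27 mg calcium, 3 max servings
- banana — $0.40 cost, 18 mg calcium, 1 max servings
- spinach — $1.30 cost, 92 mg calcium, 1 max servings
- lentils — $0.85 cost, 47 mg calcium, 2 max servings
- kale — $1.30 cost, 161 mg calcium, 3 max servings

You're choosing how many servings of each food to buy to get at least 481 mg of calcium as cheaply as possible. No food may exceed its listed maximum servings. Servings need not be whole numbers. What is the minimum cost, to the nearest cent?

Cost per mg of calcium: kale $0.0081, brown rice $0.0130, spinach $0.0141, lentils $0.0181, banana $0.0222.
Take 2.988 servings of kale: +481.0 mg calcium for $3.88 (total $3.88, still need 0.0 mg).
Greedy by cheapest-per-mg is optimal for a single linear constraint, so the minimum cost is $3.88.

$3.88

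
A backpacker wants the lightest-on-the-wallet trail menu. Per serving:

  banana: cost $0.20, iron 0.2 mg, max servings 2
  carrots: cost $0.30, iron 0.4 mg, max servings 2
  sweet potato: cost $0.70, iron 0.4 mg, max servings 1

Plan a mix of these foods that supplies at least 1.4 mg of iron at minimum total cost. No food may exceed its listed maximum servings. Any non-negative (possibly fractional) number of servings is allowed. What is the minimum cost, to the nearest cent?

Cost per mg of iron: carrots $0.7500, banana $1.0000, sweet potato $1.7500.
Take 2 servings of carrots: +0.8 mg iron for $0.60 (total $0.60, still need 0.6 mg).
Take 2 servings of banana: +0.4 mg iron for $0.40 (total $1.00, still need 0.2 mg).
Take 0.5 servings of sweet potato: +0.2 mg iron for $0.35 (total $1.35, still need 0.0 mg).
Greedy by cheapest-per-mg is optimal for a single linear constraint, so the minimum cost is $1.35.

$1.35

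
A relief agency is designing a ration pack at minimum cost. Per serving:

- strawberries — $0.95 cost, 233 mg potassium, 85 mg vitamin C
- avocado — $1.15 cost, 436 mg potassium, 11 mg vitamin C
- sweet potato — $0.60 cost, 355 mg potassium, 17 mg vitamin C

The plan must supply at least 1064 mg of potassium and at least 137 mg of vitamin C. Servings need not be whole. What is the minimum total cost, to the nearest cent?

Two binding constraints pin down two serving amounts, so the optimal mix uses at most two foods. The candidates are each food alone (scaled to the tighter of potassium/vitamin C) and each pair with both constraints tight.
strawberries only: max(1064/233, 137/85) = 4.567 servings → $4.34.
avocado only: max(1064/436, 137/11) = 12.45 servings → $14.32.
sweet potato only: max(1064/355, 137/17) = 8.059 servings → $4.84.
strawberries + avocado with both tight: 1.392 servings and 1.696 servings → $3.27.
strawberries + sweet potato with both tight: 1.165 servings and 2.232 servings → $2.45.
avocado + sweet potato: intersection lies outside the first quadrant.
The minimum over all feasible corners is $2.45.

$2.45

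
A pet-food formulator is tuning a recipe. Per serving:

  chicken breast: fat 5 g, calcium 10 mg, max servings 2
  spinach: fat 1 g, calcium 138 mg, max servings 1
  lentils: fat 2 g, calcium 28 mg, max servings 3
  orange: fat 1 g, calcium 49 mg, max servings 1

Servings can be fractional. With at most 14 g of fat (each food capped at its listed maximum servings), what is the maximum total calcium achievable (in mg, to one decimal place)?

283.0 mg

Calcium per g fat: spinach 138, orange 49, lentils 14, chicken breast 2.
Take 1 serving of spinach: uses 1 g fat, +138.0 mg calcium (running total 138.0 mg).
Take 1 serving of orange: uses 1 g fat, +49.0 mg calcium (running total 187.0 mg).
Take 3 servings of lentils: uses 6 g fat, +84.0 mg calcium (running total 271.0 mg).
Take 1.2 servings of chicken breast: uses 6 g fat, +12.0 mg calcium (running total 283.0 mg).
Greedy by best ratio exhausts the fat allowance optimally: 283.0 mg.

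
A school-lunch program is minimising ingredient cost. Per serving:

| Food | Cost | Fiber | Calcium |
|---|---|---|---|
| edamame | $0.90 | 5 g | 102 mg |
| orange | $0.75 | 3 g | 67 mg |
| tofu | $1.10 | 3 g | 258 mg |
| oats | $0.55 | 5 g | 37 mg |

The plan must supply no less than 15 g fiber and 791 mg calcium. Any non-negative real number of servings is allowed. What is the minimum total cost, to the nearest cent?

Check every corner: each single food scaled to meet both minima, and each pair solved so both constraints bind.
edamame only: max(15/5, 791/102) = 7.755 servings → $6.98.
orange only: max(15/3, 791/67) = 11.81 servings → $8.85.
tofu only: max(15/3, 791/258) = 5 servings → $5.50.
oats only: max(15/5, 791/37) = 21.38 servings → $11.76.
edamame + orange: intersection lies outside the first quadrant.
edamame + tofu with both tight: 1.521 servings and 2.464 servings → $4.08.
edamame + oats: the both-tight solution has a negative serving — not a feasible corner.
orange + tofu with both tight: 2.613 servings and 2.387 servings → $4.59.
orange + oats with both targets exact would need a negative amount; discard.
tofu + oats with both tight: 2.884 servings and 1.27 servings → $3.87.
Cheapest feasible corner: $3.87.

$3.87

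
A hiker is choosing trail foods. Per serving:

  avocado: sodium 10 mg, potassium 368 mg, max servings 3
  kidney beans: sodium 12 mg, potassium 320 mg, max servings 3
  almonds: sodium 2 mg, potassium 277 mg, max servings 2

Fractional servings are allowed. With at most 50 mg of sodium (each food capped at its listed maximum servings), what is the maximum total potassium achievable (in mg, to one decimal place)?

Potassium per mg sodium: almonds 138.5, avocado 36.8, kidney beans 26.67.
Take 2 servings of almonds: uses 4 mg sodium, +554.0 mg potassium (running total 554.0 mg).
Take 3 servings of avocado: uses 30 mg sodium, +1104.0 mg potassium (running total 1658.0 mg).
Take 1.333 servings of kidney beans: uses 16 mg sodium, +426.7 mg potassium (running total 2084.7 mg).
Greedy by best ratio exhausts the sodium allowance optimally: 2084.7 mg.

2084.7 mg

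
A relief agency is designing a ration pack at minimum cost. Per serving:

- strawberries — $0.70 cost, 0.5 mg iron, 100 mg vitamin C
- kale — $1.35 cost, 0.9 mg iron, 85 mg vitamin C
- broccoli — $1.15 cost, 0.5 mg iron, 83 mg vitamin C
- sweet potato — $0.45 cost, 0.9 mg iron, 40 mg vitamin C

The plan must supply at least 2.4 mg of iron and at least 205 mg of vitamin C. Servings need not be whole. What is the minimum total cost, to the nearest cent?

$1.77

For a min-cost LP with two ≥-constraints, a basic feasible solution has at most two positive variables.
strawberries only: max(2.4/0.5, 205/100) = 4.8 servings → $3.36.
kale only: max(2.4/0.9, 205/85) = 2.667 servings → $3.60.
broccoli only: max(2.4/0.5, 205/83) = 4.8 servings → $5.52.
sweet potato only: max(2.4/0.9, 205/40) = 5.125 servings → $2.31.
strawberries + kale with both targets exact would need a negative amount; discard.
strawberries + broccoli: the both-tight solution has a negative serving — not a feasible corner.
strawberries + sweet potato with both tight: 1.264 servings and 1.964 servings → $1.77.
kale + broccoli: the both-tight solution has a negative serving — not a feasible corner.
kale + sweet potato with both tight: 2.185 servings and 0.4815 servings → $3.17.
broccoli + sweet potato with both tight: 1.618 servings and 1.768 servings → $2.66.
The minimum over all feasible corners is $1.77.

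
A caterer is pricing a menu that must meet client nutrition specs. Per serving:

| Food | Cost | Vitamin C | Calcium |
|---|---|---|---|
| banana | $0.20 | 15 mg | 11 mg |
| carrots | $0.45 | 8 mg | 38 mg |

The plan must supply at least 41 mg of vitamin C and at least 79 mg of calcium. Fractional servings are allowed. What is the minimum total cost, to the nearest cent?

$1.07

This is a tiny linear program; its minimum lies at a vertex of the feasible set. List the vertices and price them.
banana only: max(41/15, 79/11) = 7.182 servings → $1.44.
carrots only: max(41/8, 79/38) = 5.125 servings → $2.31.
banana + carrots with both tight: 1.921 servings and 1.523 servings → $1.07.
The minimum over all feasible corners is $1.07.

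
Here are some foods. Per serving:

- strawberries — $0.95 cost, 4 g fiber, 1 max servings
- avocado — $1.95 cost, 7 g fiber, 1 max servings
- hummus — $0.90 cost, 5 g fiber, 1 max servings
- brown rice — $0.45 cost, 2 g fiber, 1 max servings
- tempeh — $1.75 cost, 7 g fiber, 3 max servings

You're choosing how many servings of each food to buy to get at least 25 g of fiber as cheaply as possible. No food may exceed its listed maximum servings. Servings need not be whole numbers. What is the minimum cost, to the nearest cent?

$5.80

Cost per g of fiber: hummus $0.1800, brown rice $0.2250, strawberries $0.2375, tempeh $0.2500, avocado $0.2786.
Take 1 serving of hummus: +5.0 g fiber for $0.90 (total $0.90, still need 20.0 g).
Take 1 serving of brown rice: +2.0 g fiber for $0.45 (total $1.35, still need 18.0 g).
Take 1 serving of strawberries: +4.0 g fiber for $0.95 (total $2.30, still need 14.0 g).
Take 2 servings of tempeh: +14.0 g fiber for $3.50 (total $5.80, still need 0.0 g).
Greedy by cheapest-per-g is optimal for a single linear constraint, so the minimum cost is $5.80.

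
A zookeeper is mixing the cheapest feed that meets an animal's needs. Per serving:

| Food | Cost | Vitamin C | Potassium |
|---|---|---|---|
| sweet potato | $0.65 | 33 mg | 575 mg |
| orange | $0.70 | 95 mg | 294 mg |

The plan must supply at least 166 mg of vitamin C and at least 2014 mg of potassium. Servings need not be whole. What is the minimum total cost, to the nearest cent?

$2.51

A basic optimal solution has at most two foods positive. Try each food alone and each pair with both targets met exactly.
sweet potato only: max(166/33, 2014/575) = 5.03 servings → $3.27.
orange only: max(166/95, 2014/294) = 6.85 servings → $4.80.
sweet potato + orange with both tight: 3.173 servings and 0.6453 servings → $2.51.
The minimum over all feasible corners is $2.51.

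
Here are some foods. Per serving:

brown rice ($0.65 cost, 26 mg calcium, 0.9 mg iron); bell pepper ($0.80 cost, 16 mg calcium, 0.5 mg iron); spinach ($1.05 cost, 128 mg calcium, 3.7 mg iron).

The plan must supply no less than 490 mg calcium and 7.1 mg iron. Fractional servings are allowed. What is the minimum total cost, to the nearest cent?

$4.02

This is a tiny linear program; its minimum lies at a vertex of the feasible set. List the vertices and price them.
brown rice only: max(490/26, 7.1/0.9) = 18.85 servings → $12.25.
bell pepper only: max(490/16, 7.1/0.5) = 30.62 servings → $24.50.
spinach only: max(490/128, 7.1/3.7) = 3.828 servings → $4.02.
brown rice + bell pepper: the both-tight solution has a negative serving — not a feasible corner.
brown rice + spinach: intersection lies outside the first quadrant.
bell pepper + spinach: intersection lies outside the first quadrant.
The minimum over all feasible corners is $4.02.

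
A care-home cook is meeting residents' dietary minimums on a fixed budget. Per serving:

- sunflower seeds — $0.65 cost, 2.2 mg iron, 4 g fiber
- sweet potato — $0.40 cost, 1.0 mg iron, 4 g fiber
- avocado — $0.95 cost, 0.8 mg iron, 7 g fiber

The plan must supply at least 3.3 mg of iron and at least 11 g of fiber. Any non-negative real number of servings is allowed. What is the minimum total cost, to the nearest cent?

$1.21

An LP optimum is at a vertex; with two nutrient constraints at most two foods are used. Check each candidate.
sunflower seeds only: max(3.3/2.2, 11/4) = 2.75 servings → $1.79.
sweet potato only: max(3.3/1.0, 11/4) = 3.3 servings → $1.32.
avocado only: max(3.3/0.8, 11/7) = 4.125 servings → $3.92.
sunflower seeds + sweet potato with both tight: 0.4583 servings and 2.292 servings → $1.21.
sunflower seeds + avocado with both tight: 1.172 servings and 0.9016 servings → $1.62.
sweet potato + avocado: intersection lies outside the first quadrant.
So the least-cost plan costs $1.21.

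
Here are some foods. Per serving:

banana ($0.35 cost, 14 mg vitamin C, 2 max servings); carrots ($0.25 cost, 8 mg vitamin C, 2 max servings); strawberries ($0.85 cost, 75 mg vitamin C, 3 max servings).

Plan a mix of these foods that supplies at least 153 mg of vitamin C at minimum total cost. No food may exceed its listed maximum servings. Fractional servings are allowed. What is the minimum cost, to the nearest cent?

Cost per mg of vitamin C: strawberries $0.0113, banana $0.0250, carrots $0.0312.
Take 2.04 servings of strawberries: +153.0 mg vitamin C for $1.73 (total $1.73, still need 0.0 mg).
Filling from the cheapest source first is optimal under one linear minimum: $1.73.

$1.73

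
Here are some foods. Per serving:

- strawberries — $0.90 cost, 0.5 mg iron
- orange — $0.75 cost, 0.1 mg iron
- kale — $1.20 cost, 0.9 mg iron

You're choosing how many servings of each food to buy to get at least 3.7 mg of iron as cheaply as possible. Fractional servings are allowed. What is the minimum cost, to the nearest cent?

$4.93

Cost per mg of iron: kale $1.3333, strawberries $1.8000, orange $7.5000.
With no serving limits, use only kale: 3.7 mg / 0.9 mg = 4.111 servings × $1.20 = $4.93.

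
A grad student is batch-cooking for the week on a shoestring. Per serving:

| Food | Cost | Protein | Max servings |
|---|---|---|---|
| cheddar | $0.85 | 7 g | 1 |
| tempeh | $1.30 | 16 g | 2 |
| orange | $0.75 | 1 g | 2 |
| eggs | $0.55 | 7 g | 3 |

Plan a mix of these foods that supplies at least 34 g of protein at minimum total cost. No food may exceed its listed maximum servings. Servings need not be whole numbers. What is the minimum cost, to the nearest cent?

Cost per g of protein: eggs $0.0786, tempeh $0.0813, cheddar $0.1214, orange $0.7500.
Take 3 servings of eggs: +21.0 g protein for $1.65 (total $1.65, still need 13.0 g).
Take 0.8125 servings of tempeh: +13.0 g protein for $1.06 (total $2.71, still need 0.0 g).
Filling from the cheapest source first is optimal under one linear minimum: $2.71.

$2.71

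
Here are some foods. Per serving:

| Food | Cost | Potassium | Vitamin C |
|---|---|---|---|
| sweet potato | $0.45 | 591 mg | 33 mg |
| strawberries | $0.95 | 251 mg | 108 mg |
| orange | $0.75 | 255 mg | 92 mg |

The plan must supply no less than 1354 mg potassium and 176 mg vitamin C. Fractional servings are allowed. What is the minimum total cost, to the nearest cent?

$1.75

Minimising a linear cost over {potassium ≥ 1354, vitamin C ≥ 176, servings ≥ 0} — the optimum is at a vertex, using one or two foods.
sweet potato only: max(1354/591, 176/33) = 5.333 servings → $2.40.
strawberries only: max(1354/251, 176/108) = 5.394 servings → $5.12.
orange only: max(1354/255, 176/92) = 5.31 servings → $3.98.
sweet potato + strawberries with both tight: 1.837 servings and 1.068 servings → $1.84.
sweet potato + orange with both tight: 1.734 servings and 1.291 servings → $1.75.
strawberries + orange with both targets exact would need a negative amount; discard.
So the least-cost plan costs $1.75.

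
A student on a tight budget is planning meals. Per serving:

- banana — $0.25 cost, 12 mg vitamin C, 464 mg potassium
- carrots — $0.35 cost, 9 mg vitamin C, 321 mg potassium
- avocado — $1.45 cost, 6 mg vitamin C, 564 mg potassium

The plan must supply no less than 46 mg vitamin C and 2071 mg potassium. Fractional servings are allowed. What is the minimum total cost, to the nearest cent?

$1.12

banana only: max(46/12, 2071/464) = 4.463 servings → $1.12.
carrots only: max(46/9, 2071/321) = 6.452 servings → $2.26.
avocado only: max(46/6, 2071/564) = 7.667 servings → $11.12.
banana + carrots with both targets exact would need a negative amount; discard.
banana + avocado with both tight: 3.393 servings and 0.8805 servings → $2.13.
carrots + avocado with both tight: 4.291 servings and 1.23 servings → $3.28.
The minimum over all feasible corners is $1.12.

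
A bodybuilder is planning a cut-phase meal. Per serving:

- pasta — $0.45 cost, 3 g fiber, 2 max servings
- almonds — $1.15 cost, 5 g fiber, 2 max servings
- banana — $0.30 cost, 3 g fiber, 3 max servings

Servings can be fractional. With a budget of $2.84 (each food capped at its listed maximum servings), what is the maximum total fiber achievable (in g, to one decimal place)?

Fiber per dollar: banana 10, pasta 6.667, almonds 4.348.
Take 3 servings of banana: spends $0.90, +9.0 g fiber (running total 9.0 g).
Take 2 servings of pasta: spends $0.90, +6.0 g fiber (running total 15.0 g).
Take 0.9043 servings of almonds: spends $1.04, +4.5 g fiber (running total 19.5 g).
Filling greedily by fiber-per-dollar is optimal for one linear limit, giving 19.5 g.

19.5 g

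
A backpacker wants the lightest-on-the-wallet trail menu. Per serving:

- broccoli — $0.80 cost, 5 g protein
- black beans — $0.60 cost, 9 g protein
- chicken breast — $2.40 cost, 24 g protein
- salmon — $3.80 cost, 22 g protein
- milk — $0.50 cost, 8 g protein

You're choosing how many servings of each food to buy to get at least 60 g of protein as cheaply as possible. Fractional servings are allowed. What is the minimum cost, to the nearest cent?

Cost per g of protein: milk $0.0625, black beans $0.0667, chicken breast $0.1000, broccoli $0.1600, salmon $0.1727.
With no serving limits, use only milk: 60 g / 8 g = 7.5 servings × $0.50 = $3.75.

$3.75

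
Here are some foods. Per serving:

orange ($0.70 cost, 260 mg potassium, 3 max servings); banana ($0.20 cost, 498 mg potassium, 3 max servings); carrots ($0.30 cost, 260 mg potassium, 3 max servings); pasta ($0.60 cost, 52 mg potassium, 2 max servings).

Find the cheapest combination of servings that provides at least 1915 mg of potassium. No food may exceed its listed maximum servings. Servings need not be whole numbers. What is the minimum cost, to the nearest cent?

Cost per mg of potassium: banana $0.0004, carrots $0.0012, orange $0.0027, pasta $0.0115.
Take 3 servings of banana: +1494.0 mg potassium for $0.60 (total $0.60, still need 421.0 mg).
Take 1.619 servings of carrots: +421.0 mg potassium for $0.49 (total $1.09, still need 0.0 mg).
Filling from the cheapest source first is optimal under one linear minimum: $1.09.

$1.09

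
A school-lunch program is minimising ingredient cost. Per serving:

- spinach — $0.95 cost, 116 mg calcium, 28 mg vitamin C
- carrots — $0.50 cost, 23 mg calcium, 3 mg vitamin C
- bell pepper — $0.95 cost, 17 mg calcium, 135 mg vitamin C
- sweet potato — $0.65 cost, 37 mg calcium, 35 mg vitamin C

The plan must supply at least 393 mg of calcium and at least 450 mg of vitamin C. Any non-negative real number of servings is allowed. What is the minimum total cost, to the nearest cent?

$5.42

An LP optimum is at a vertex; with two nutrient constraints at most two foods are used. Check each candidate.
spinach only: max(393/116, 450/28) = 16.07 servings → $15.27.
carrots only: max(393/23, 450/3) = 150 servings → $75.00.
bell pepper only: max(393/17, 450/135) = 23.12 servings → $21.96.
sweet potato only: max(393/37, 450/35) = 12.86 servings → $8.36.
spinach + carrots: the both-tight solution has a negative serving — not a feasible corner.
spinach + bell pepper with both tight: 2.99 servings and 2.713 servings → $5.42.
spinach + sweet potato: the both-tight solution has a negative serving — not a feasible corner.
carrots + bell pepper with both tight: 14.87 servings and 3.003 servings → $10.29.
carrots + sweet potato: the both-tight solution has a negative serving — not a feasible corner.
bell pepper + sweet potato with both tight: 0.658 servings and 10.32 servings → $7.33.
Cheapest feasible corner: $5.42.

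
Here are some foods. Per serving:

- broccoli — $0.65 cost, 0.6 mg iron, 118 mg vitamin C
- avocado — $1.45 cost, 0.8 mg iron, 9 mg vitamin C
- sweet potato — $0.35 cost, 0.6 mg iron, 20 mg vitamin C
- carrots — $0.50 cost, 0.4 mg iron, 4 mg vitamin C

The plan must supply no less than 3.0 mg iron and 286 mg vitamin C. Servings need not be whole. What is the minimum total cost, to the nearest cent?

$2.32

Check every corner: each single food scaled to meet both minima, and each pair solved so both constraints bind.
broccoli only: max(3.0/0.6, 286/118) = 5 servings → $3.25.
avocado only: max(3.0/0.8, 286/9) = 31.78 servings → $46.08.
sweet potato only: max(3.0/0.6, 286/20) = 14.3 servings → $5.00.
carrots only: max(3.0/0.4, 286/4) = 71.5 servings → $35.75.
broccoli + avocado with both tight: 2.267 servings and 2.049 servings → $4.45.
broccoli + sweet potato with both tight: 1.898 servings and 3.102 servings → $2.32.
broccoli + carrots with both tight: 2.286 servings and 4.071 servings → $3.52.
avocado + sweet potato with both targets exact would need a negative amount; discard.
avocado + carrots with both targets exact would need a negative amount; discard.
sweet potato + carrots with both targets exact would need a negative amount; discard.
The minimum over all feasible corners is $2.32.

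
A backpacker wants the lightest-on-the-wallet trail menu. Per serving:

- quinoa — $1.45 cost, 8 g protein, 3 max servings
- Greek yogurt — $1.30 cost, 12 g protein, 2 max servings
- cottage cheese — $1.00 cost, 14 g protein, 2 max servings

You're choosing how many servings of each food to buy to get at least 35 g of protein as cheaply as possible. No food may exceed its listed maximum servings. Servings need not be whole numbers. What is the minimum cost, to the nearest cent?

Cost per g of protein: cottage cheese $0.0714, Greek yogurt $0.1083, quinoa $0.1812.
Take 2 servings of cottage cheese: +28.0 g protein for $2.00 (total $2.00, still need 7.0 g).
Take 0.5833 servings of Greek yogurt: +7.0 g protein for $0.76 (total $2.76, still need 0.0 g).
Greedy by cheapest-per-g is optimal for a single linear constraint, so the minimum cost is $2.76.

$2.76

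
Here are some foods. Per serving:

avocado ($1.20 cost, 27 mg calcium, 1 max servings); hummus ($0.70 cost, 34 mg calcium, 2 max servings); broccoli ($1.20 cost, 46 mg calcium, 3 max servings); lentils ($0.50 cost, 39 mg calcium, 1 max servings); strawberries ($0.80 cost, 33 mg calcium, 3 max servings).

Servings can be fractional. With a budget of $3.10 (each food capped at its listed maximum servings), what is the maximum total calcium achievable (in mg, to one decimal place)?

156.5 mg

Calcium per dollar: lentils 78, hummus 48.57, strawberries 41.25, broccoli 38.33, avocado 22.5.
Take 1 serving of lentils: spends $0.50, +39.0 mg calcium (running total 39.0 mg).
Take 2 servings of hummus: spends $1.40, +68.0 mg calcium (running total 107.0 mg).
Take 1.5 servings of strawberries: spends $1.20, +49.5 mg calcium (running total 156.5 mg).
Filling greedily by calcium-per-dollar is optimal for one linear limit, giving 156.5 mg.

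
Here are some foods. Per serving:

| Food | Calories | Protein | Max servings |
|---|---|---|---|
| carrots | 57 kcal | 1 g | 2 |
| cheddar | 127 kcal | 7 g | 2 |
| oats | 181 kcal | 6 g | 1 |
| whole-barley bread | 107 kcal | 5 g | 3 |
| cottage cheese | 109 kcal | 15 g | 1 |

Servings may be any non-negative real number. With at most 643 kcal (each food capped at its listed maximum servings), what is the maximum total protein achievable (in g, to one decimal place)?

42.1 g

Protein per kcal: cottage cheese 0.1376, cheddar 0.05512, whole-barley bread 0.04673, oats 0.03315, carrots 0.01754.
Take 1 serving of cottage cheese: uses 109 kcal, +15.0 g protein (running total 15.0 g).
Take 2 servings of cheddar: uses 254 kcal, +14.0 g protein (running total 29.0 g).
Take 2.617 servings of whole-barley bread: uses 280 kcal, +13.1 g protein (running total 42.1 g).
Greedy by best ratio exhausts the calories allowance optimally: 42.1 g.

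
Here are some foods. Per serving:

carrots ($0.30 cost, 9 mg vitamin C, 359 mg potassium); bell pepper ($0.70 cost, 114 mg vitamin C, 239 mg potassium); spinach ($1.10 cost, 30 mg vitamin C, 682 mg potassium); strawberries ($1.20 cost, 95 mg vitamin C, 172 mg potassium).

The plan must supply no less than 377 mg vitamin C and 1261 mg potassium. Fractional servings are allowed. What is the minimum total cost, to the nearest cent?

An LP optimum is at a vertex; with two nutrient constraints at most two foods are used. Check each candidate.
carrots only: max(377/9, 1261/359) = 41.89 servings → $12.57.
bell pepper only: max(377/114, 1261/239) = 5.276 servings → $3.69.
spinach only: max(377/30, 1261/682) = 12.57 servings → $13.82.
strawberries only: max(377/95, 1261/172) = 7.331 servings → $8.80.
carrots + bell pepper with both tight: 1.384 servings and 3.198 servings → $2.65.
carrots + spinach with both targets exact would need a negative amount; discard.
carrots + strawberries with both tight: 1.688 servings and 3.809 servings → $5.08.
bell pepper + spinach with both tight: 3.107 servings and 0.7602 servings → $3.01.
bell pepper + strawberries with both targets exact would need a negative amount; discard.
spinach + strawberries with both tight: 0.9215 servings and 3.677 servings → $5.43.
Cheapest feasible corner: $2.65.

$2.65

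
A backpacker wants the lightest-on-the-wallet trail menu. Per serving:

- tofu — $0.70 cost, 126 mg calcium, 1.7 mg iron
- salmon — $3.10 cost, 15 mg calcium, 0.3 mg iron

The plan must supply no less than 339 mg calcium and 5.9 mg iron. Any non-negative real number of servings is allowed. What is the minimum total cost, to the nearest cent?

$2.43

This is a tiny linear program; its minimum lies at a vertex of the feasible set. List the vertices and price them.
tofu only: max(339/126, 5.9/1.7) = 3.471 servings → $2.43.
salmon only: max(339/15, 5.9/0.3) = 22.6 servings → $70.06.
tofu + salmon with both tight: 1.073 servings and 13.59 servings → $42.87.
So the least-cost plan costs $2.43.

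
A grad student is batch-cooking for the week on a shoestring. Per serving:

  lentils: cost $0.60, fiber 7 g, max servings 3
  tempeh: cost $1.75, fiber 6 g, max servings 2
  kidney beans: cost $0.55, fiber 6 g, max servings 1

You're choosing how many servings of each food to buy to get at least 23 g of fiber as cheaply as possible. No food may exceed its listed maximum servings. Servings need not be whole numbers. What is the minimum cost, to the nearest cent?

$1.98

Cost per g of fiber: lentils $0.0857, kidney beans $0.0917, tempeh $0.2917.
Take 3 servings of lentils: +21.0 g fiber for $1.80 (total $1.80, still need 2.0 g).
Take 0.3333 servings of kidney beans: +2.0 g fiber for $0.18 (total $1.98, still need 0.0 g).
Greedy by cheapest-per-g is optimal for a single linear constraint, so the minimum cost is $1.98.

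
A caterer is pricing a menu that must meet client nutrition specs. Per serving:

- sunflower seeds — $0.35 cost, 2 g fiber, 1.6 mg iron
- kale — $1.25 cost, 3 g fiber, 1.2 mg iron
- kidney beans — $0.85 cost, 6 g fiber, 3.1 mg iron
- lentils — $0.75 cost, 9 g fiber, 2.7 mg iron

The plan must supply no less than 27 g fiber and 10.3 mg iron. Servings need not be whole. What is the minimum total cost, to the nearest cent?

Minimising a linear cost over {fiber ≥ 27, iron ≥ 10.3, servings ≥ 0} — the optimum is at a vertex, using one or two foods.
sunflower seeds only: max(27/2, 10.3/1.6) = 13.5 servings → $4.72.
kale only: max(27/3, 10.3/1.2) = 9 servings → $11.25.
kidney beans only: max(27/6, 10.3/3.1) = 4.5 servings → $3.83.
lentils only: max(27/9, 10.3/2.7) = 3.815 servings → $2.86.
sunflower seeds + kale: intersection lies outside the first quadrant.
sunflower seeds + kidney beans: intersection lies outside the first quadrant.
sunflower seeds + lentils with both tight: 2.2 servings and 2.511 servings → $2.65.
kale + kidney beans: the both-tight solution has a negative serving — not a feasible corner.
kale + lentils with both tight: 7.333 servings and 0.5556 servings → $9.58.
kidney beans + lentils with both tight: 1.692 servings and 1.872 servings → $2.84.
Cheapest feasible corner: $2.65.

$2.65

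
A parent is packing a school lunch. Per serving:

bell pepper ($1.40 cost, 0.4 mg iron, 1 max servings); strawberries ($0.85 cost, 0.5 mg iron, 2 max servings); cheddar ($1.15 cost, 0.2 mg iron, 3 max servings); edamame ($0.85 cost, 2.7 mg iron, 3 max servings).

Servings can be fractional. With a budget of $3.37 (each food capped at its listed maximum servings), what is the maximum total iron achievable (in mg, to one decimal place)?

Iron per dollar: edamame 3.176, strawberries 0.5882, bell pepper 0.2857, cheddar 0.1739.
Take 3 servings of edamame: spends $2.55, +8.1 mg iron (running total 8.1 mg).
Take 0.9647 servings of strawberries: spends $0.82, +0.5 mg iron (running total 8.6 mg).
Filling greedily by iron-per-dollar is optimal for one linear limit, giving 8.6 mg.

8.6 mg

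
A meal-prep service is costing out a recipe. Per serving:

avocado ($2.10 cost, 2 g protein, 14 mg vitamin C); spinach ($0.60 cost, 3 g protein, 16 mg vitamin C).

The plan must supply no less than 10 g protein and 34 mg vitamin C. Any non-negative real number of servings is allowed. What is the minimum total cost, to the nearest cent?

$2.00

With two linear requirements the optimum uses one or two foods; enumerate the corners.
avocado only: max(10/2, 34/14) = 5 servings → $10.50.
spinach only: max(10/3, 34/16) = 3.333 servings → $2.00.
avocado + spinach: the both-tight solution has a negative serving — not a feasible corner.
The minimum over all feasible corners is $2.00.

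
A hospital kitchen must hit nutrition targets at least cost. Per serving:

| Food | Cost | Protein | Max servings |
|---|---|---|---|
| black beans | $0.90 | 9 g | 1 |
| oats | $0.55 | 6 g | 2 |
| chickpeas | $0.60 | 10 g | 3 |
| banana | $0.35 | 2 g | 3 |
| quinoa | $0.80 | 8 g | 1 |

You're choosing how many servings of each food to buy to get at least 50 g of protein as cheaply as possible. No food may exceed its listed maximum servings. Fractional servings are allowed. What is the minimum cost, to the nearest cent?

Cost per g of protein: chickpeas $0.0600, oats $0.0917, black beans $0.1000, quinoa $0.1000, banana $0.1750.
Take 3 servings of chickpeas: +30.0 g protein for $1.80 (total $1.80, still need 20.0 g).
Take 2 servings of oats: +12.0 g protein for $1.10 (total $2.90, still need 8.0 g).
Take 0.8889 servings of black beans: +8.0 g protein for $0.80 (total $3.70, still need 0.0 g).
Filling from the cheapest source first is optimal under one linear minimum: $3.70.

$3.70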